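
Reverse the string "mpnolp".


Input: mpnolp
Reading characters right to left:
  Position 5: 'p'
  Position 4: 'l'
  Position 3: 'o'
  Position 2: 'n'
  Position 1: 'p'
  Position 0: 'm'
Reversed: plonpm

plonpm


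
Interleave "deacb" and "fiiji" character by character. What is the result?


Interleaving "deacb" and "fiiji":
  Position 0: 'd' from first, 'f' from second => "df"
  Position 1: 'e' from first, 'i' from second => "ei"
  Position 2: 'a' from first, 'i' from second => "ai"
  Position 3: 'c' from first, 'j' from second => "cj"
  Position 4: 'b' from first, 'i' from second => "bi"
Result: dfeiaicjbi

dfeiaicjbi


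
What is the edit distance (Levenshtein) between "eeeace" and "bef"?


Computing edit distance: "eeeace" -> "bef"
DP table:
           b    e    f
      0    1    2    3
  e   1    1    1    2
  e   2    2    1    2
  e   3    3    2    2
  a   4    4    3    3
  c   5    5    4    4
  e   6    6    5    5
Edit distance = dp[6][3] = 5

5


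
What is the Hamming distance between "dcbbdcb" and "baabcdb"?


Comparing "dcbbdcb" and "baabcdb" position by position:
  Position 0: 'd' vs 'b' => differ
  Position 1: 'c' vs 'a' => differ
  Position 2: 'b' vs 'a' => differ
  Position 3: 'b' vs 'b' => same
  Position 4: 'd' vs 'c' => differ
  Position 5: 'c' vs 'd' => differ
  Position 6: 'b' vs 'b' => same
Total differences (Hamming distance): 5

5


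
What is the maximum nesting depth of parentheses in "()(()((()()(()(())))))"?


Input: "()(()((()()(()(())))))"
Tracking depth:
  Position 0 '(': depth becomes 1
  Position 1 ')': depth becomes 0
  Position 2 '(': depth becomes 1
  Position 3 '(': depth becomes 2
  Position 4 ')': depth becomes 1
  Position 5 '(': depth becomes 2
  Position 6 '(': depth becomes 3
  Position 7 '(': depth becomes 4
  Position 8 ')': depth becomes 3
  Position 9 '(': depth becomes 4
  Position 10 ')': depth becomes 3
  Position 11 '(': depth becomes 4
  Position 12 '(': depth becomes 5
  Position 13 ')': depth becomes 4
  Position 14 '(': depth becomes 5
  Position 15 '(': depth becomes 6
  Position 16 ')': depth becomes 5
  Position 17 ')': depth becomes 4
  Position 18 ')': depth becomes 3
  Position 19 ')': depth becomes 2
  Position 20 ')': depth becomes 1
  Position 21 ')': depth becomes 0
Maximum depth reached: 6

6


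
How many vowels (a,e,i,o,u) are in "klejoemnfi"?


Input: klejoemnfi
Checking each character:
  'k' at position 0: consonant
  'l' at position 1: consonant
  'e' at position 2: vowel (running total: 1)
  'j' at position 3: consonant
  'o' at position 4: vowel (running total: 2)
  'e' at position 5: vowel (running total: 3)
  'm' at position 6: consonant
  'n' at position 7: consonant
  'f' at position 8: consonant
  'i' at position 9: vowel (running total: 4)
Total vowels: 4

4


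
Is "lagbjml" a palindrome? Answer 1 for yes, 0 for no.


Input: lagbjml
Reversed: lmjbgal
  Compare pos 0 ('l') with pos 6 ('l'): match
  Compare pos 1 ('a') with pos 5 ('m'): MISMATCH
  Compare pos 2 ('g') with pos 4 ('j'): MISMATCH
Result: not a palindrome

0


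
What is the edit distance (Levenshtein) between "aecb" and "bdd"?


Computing edit distance: "aecb" -> "bdd"
DP table:
           b    d    d
      0    1    2    3
  a   1    1    2    3
  e   2    2    2    3
  c   3    3    3    3
  b   4    3    4    4
Edit distance = dp[4][3] = 4

4


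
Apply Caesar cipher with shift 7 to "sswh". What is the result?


Caesar cipher: shift "sswh" by 7
  's' (pos 18) + 7 = pos 25 = 'z'
  's' (pos 18) + 7 = pos 25 = 'z'
  'w' (pos 22) + 7 = pos 3 = 'd'
  'h' (pos 7) + 7 = pos 14 = 'o'
Result: zzdo

zzdo


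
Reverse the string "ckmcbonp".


Input: ckmcbonp
Reading characters right to left:
  Position 7: 'p'
  Position 6: 'n'
  Position 5: 'o'
  Position 4: 'b'
  Position 3: 'c'
  Position 2: 'm'
  Position 1: 'k'
  Position 0: 'c'
Reversed: pnobcmkc

pnobcmkc


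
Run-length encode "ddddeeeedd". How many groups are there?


Input: ddddeeeedd
Scanning for consecutive runs:
  Group 1: 'd' x 4 (positions 0-3)
  Group 2: 'e' x 4 (positions 4-7)
  Group 3: 'd' x 2 (positions 8-9)
Total groups: 3

3


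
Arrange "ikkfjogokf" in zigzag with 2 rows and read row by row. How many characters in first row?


Zigzag "ikkfjogokf" into 2 rows:
Placing characters:
  'i' => row 0
  'k' => row 1
  'k' => row 0
  'f' => row 1
  'j' => row 0
  'o' => row 1
  'g' => row 0
  'o' => row 1
  'k' => row 0
  'f' => row 1
Rows:
  Row 0: "ikjgk"
  Row 1: "kfoof"
First row length: 5

5


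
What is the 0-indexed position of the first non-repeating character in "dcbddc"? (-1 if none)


Input: dcbddc
Character frequencies:
  'b': 1
  'c': 2
  'd': 3
Scanning left to right for freq == 1:
  Position 0 ('d'): freq=3, skip
  Position 1 ('c'): freq=2, skip
  Position 2 ('b'): unique! => answer = 2

2


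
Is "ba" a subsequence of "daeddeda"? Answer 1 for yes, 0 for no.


Check if "ba" is a subsequence of "daeddeda"
Greedy scan:
  Position 0 ('d'): no match needed
  Position 1 ('a'): no match needed
  Position 2 ('e'): no match needed
  Position 3 ('d'): no match needed
  Position 4 ('d'): no match needed
  Position 5 ('e'): no match needed
  Position 6 ('d'): no match needed
  Position 7 ('a'): no match needed
Only matched 0/2 characters => not a subsequence

0


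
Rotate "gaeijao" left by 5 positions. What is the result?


Input: "gaeijao", rotate left by 5
First 5 characters: "gaeij"
Remaining characters: "ao"
Concatenate remaining + first: "ao" + "gaeij" = "aogaeij"

aogaeij


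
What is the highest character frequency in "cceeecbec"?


Input: cceeecbec
Character counts:
  'b': 1
  'c': 4
  'e': 4
Maximum frequency: 4

4


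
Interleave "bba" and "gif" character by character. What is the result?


Interleaving "bba" and "gif":
  Position 0: 'b' from first, 'g' from second => "bg"
  Position 1: 'b' from first, 'i' from second => "bi"
  Position 2: 'a' from first, 'f' from second => "af"
Result: bgbiaf

bgbiaf


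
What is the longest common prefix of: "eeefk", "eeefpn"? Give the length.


Words: eeefk, eeefpn
  Position 0: all 'e' => match
  Position 1: all 'e' => match
  Position 2: all 'e' => match
  Position 3: all 'f' => match
  Position 4: ('k', 'p') => mismatch, stop
LCP = "eeef" (length 4)

4


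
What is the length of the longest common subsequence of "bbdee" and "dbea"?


LCS of "bbdee" and "dbea"
DP table:
           d    b    e    a
      0    0    0    0    0
  b   0    0    1    1    1
  b   0    0    1    1    1
  d   0    1    1    1    1
  e   0    1    1    2    2
  e   0    1    1    2    2
LCS length = dp[5][4] = 2

2


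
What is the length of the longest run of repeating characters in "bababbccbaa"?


Input: "bababbccbaa"
Scanning for longest run:
  Position 1 ('a'): new char, reset run to 1
  Position 2 ('b'): new char, reset run to 1
  Position 3 ('a'): new char, reset run to 1
  Position 4 ('b'): new char, reset run to 1
  Position 5 ('b'): continues run of 'b', length=2
  Position 6 ('c'): new char, reset run to 1
  Position 7 ('c'): continues run of 'c', length=2
  Position 8 ('b'): new char, reset run to 1
  Position 9 ('a'): new char, reset run to 1
  Position 10 ('a'): continues run of 'a', length=2
Longest run: 'b' with length 2

2


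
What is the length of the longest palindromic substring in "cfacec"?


Input: "cfacec"
Checking substrings for palindromes:
  [3:6] "cec" (len 3) => palindrome
Longest palindromic substring: "cec" with length 3

3


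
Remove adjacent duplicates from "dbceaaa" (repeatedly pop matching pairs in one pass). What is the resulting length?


Input: dbceaaa
Stack-based adjacent duplicate removal:
  Read 'd': push. Stack: d
  Read 'b': push. Stack: db
  Read 'c': push. Stack: dbc
  Read 'e': push. Stack: dbce
  Read 'a': push. Stack: dbcea
  Read 'a': matches stack top 'a' => pop. Stack: dbce
  Read 'a': push. Stack: dbcea
Final stack: "dbcea" (length 5)

5


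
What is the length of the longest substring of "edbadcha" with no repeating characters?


Input: "edbadcha"
Sliding window (track last position of each char):
  Position 0 ('e'): window [0,0] length 1 -- new best
  Position 1 ('d'): window [0,1] length 2 -- new best
  Position 2 ('b'): window [0,2] length 3 -- new best
  Position 3 ('a'): window [0,3] length 4 -- new best
  Position 4 ('d'): repeat (last at 1), move window start to 2
  Position 4 ('d'): window [2,4] length 3
  Position 5 ('c'): window [2,5] length 4
  Position 6 ('h'): window [2,6] length 5 -- new best
  Position 7 ('a'): repeat (last at 3), move window start to 4
  Position 7 ('a'): window [4,7] length 4
Longest substring with no repeats: "badch" with length 5

5


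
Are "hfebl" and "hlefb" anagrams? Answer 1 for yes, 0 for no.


Strings: "hfebl", "hlefb"
Sorted first:  befhl
Sorted second: befhl
Sorted forms match => anagrams

1


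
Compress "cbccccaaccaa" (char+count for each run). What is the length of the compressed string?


Input: cbccccaaccaa
Runs:
  'c' x 1 => "c1"
  'b' x 1 => "b1"
  'c' x 4 => "c4"
  'a' x 2 => "a2"
  'c' x 2 => "c2"
  'a' x 2 => "a2"
Compressed: "c1b1c4a2c2a2"
Compressed length: 12

12


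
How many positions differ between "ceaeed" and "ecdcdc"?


Comparing "ceaeed" and "ecdcdc" position by position:
  Position 0: 'c' vs 'e' => DIFFER
  Position 1: 'e' vs 'c' => DIFFER
  Position 2: 'a' vs 'd' => DIFFER
  Position 3: 'e' vs 'c' => DIFFER
  Position 4: 'e' vs 'd' => DIFFER
  Position 5: 'd' vs 'c' => DIFFER
Positions that differ: 6

6


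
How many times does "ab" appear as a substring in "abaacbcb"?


Searching for "ab" in "abaacbcb"
Scanning each position:
  Position 0: "ab" => MATCH
  Position 1: "ba" => no
  Position 2: "aa" => no
  Position 3: "ac" => no
  Position 4: "cb" => no
  Position 5: "bc" => no
  Position 6: "cb" => no
Total occurrences: 1

1


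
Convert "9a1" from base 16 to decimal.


Input: "9a1" in base 16
Positional expansion:
  Digit '9' (value 9) x 16^2 = 2304
  Digit 'a' (value 10) x 16^1 = 160
  Digit '1' (value 1) x 16^0 = 1
Sum = 2465

2465


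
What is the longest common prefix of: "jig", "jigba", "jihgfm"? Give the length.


Words: jig, jigba, jihgfm
  Position 0: all 'j' => match
  Position 1: all 'i' => match
  Position 2: ('g', 'g', 'h') => mismatch, stop
LCP = "ji" (length 2)

2


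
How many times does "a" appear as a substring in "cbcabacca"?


Searching for "a" in "cbcabacca"
Scanning each position:
  Position 0: "c" => no
  Position 1: "b" => no
  Position 2: "c" => no
  Position 3: "a" => MATCH
  Position 4: "b" => no
  Position 5: "a" => MATCH
  Position 6: "c" => no
  Position 7: "c" => no
  Position 8: "a" => MATCH
Total occurrences: 3

3


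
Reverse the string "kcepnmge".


Input: kcepnmge
Reading characters right to left:
  Position 7: 'e'
  Position 6: 'g'
  Position 5: 'm'
  Position 4: 'n'
  Position 3: 'p'
  Position 2: 'e'
  Position 1: 'c'
  Position 0: 'k'
Reversed: egmnpeck

egmnpeck


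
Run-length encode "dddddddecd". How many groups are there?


Input: dddddddecd
Scanning for consecutive runs:
  Group 1: 'd' x 7 (positions 0-6)
  Group 2: 'e' x 1 (positions 7-7)
  Group 3: 'c' x 1 (positions 8-8)
  Group 4: 'd' x 1 (positions 9-9)
Total groups: 4

4


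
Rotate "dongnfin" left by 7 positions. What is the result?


Input: "dongnfin", rotate left by 7
First 7 characters: "dongnfi"
Remaining characters: "n"
Concatenate remaining + first: "n" + "dongnfi" = "ndongnfi"

ndongnfi


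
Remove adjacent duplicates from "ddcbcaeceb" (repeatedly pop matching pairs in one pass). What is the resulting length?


Input: ddcbcaeceb
Stack-based adjacent duplicate removal:
  Read 'd': push. Stack: d
  Read 'd': matches stack top 'd' => pop. Stack: (empty)
  Read 'c': push. Stack: c
  Read 'b': push. Stack: cb
  Read 'c': push. Stack: cbc
  Read 'a': push. Stack: cbca
  Read 'e': push. Stack: cbcae
  Read 'c': push. Stack: cbcaec
  Read 'e': push. Stack: cbcaece
  Read 'b': push. Stack: cbcaeceb
Final stack: "cbcaeceb" (length 8)

8


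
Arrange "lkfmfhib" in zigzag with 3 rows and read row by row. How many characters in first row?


Zigzag "lkfmfhib" into 3 rows:
Placing characters:
  'l' => row 0
  'k' => row 1
  'f' => row 2
  'm' => row 1
  'f' => row 0
  'h' => row 1
  'i' => row 2
  'b' => row 1
Rows:
  Row 0: "lf"
  Row 1: "kmhb"
  Row 2: "fi"
First row length: 2

2


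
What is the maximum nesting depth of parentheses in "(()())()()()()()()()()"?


Input: "(()())()()()()()()()()"
Tracking depth:
  Position 0 '(': depth becomes 1
  Position 1 '(': depth becomes 2
  Position 2 ')': depth becomes 1
  Position 3 '(': depth becomes 2
  Position 4 ')': depth becomes 1
  Position 5 ')': depth becomes 0
  Position 6 '(': depth becomes 1
  Position 7 ')': depth becomes 0
  Position 8 '(': depth becomes 1
  Position 9 ')': depth becomes 0
  Position 10 '(': depth becomes 1
  Position 11 ')': depth becomes 0
  Position 12 '(': depth becomes 1
  Position 13 ')': depth becomes 0
  Position 14 '(': depth becomes 1
  Position 15 ')': depth becomes 0
  Position 16 '(': depth becomes 1
  Position 17 ')': depth becomes 0
  Position 18 '(': depth becomes 1
  Position 19 ')': depth becomes 0
  Position 20 '(': depth becomes 1
  Position 21 ')': depth becomes 0
Maximum depth reached: 2

2


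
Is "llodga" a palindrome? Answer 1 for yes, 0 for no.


Input: llodga
Reversed: agdoll
  Compare pos 0 ('l') with pos 5 ('a'): MISMATCH
  Compare pos 1 ('l') with pos 4 ('g'): MISMATCH
  Compare pos 2 ('o') with pos 3 ('d'): MISMATCH
Result: not a palindrome

0


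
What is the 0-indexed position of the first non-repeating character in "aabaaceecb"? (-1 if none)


Input: aabaaceecb
Character frequencies:
  'a': 4
  'b': 2
  'c': 2
  'e': 2
Scanning left to right for freq == 1:
  Position 0 ('a'): freq=4, skip
  Position 1 ('a'): freq=4, skip
  Position 2 ('b'): freq=2, skip
  Position 3 ('a'): freq=4, skip
  Position 4 ('a'): freq=4, skip
  Position 5 ('c'): freq=2, skip
  Position 6 ('e'): freq=2, skip
  Position 7 ('e'): freq=2, skip
  Position 8 ('c'): freq=2, skip
  Position 9 ('b'): freq=2, skip
  No unique character found => answer = -1

-1


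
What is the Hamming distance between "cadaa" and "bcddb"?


Comparing "cadaa" and "bcddb" position by position:
  Position 0: 'c' vs 'b' => differ
  Position 1: 'a' vs 'c' => differ
  Position 2: 'd' vs 'd' => same
  Position 3: 'a' vs 'd' => differ
  Position 4: 'a' vs 'b' => differ
Total differences (Hamming distance): 4

4


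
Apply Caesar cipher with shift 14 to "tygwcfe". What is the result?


Caesar cipher: shift "tygwcfe" by 14
  't' (pos 19) + 14 = pos 7 = 'h'
  'y' (pos 24) + 14 = pos 12 = 'm'
  'g' (pos 6) + 14 = pos 20 = 'u'
  'w' (pos 22) + 14 = pos 10 = 'k'
  'c' (pos 2) + 14 = pos 16 = 'q'
  'f' (pos 5) + 14 = pos 19 = 't'
  'e' (pos 4) + 14 = pos 18 = 's'
Result: hmukqts

hmukqts


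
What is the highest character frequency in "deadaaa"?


Input: deadaaa
Character counts:
  'a': 4
  'd': 2
  'e': 1
Maximum frequency: 4

4


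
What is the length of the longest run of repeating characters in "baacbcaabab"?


Input: "baacbcaabab"
Scanning for longest run:
  Position 1 ('a'): new char, reset run to 1
  Position 2 ('a'): continues run of 'a', length=2
  Position 3 ('c'): new char, reset run to 1
  Position 4 ('b'): new char, reset run to 1
  Position 5 ('c'): new char, reset run to 1
  Position 6 ('a'): new char, reset run to 1
  Position 7 ('a'): continues run of 'a', length=2
  Position 8 ('b'): new char, reset run to 1
  Position 9 ('a'): new char, reset run to 1
  Position 10 ('b'): new char, reset run to 1
Longest run: 'a' with length 2

2


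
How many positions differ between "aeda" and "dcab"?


Comparing "aeda" and "dcab" position by position:
  Position 0: 'a' vs 'd' => DIFFER
  Position 1: 'e' vs 'c' => DIFFER
  Position 2: 'd' vs 'a' => DIFFER
  Position 3: 'a' vs 'b' => DIFFER
Positions that differ: 4

4


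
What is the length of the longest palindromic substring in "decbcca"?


Input: "decbcca"
Checking substrings for palindromes:
  [2:5] "cbc" (len 3) => palindrome
  [4:6] "cc" (len 2) => palindrome
Longest palindromic substring: "cbc" with length 3

3


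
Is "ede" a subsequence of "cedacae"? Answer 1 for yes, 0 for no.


Check if "ede" is a subsequence of "cedacae"
Greedy scan:
  Position 0 ('c'): no match needed
  Position 1 ('e'): matches sub[0] = 'e'
  Position 2 ('d'): matches sub[1] = 'd'
  Position 3 ('a'): no match needed
  Position 4 ('c'): no match needed
  Position 5 ('a'): no match needed
  Position 6 ('e'): matches sub[2] = 'e'
All 3 characters matched => is a subsequence

1


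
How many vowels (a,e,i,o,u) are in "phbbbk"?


Input: phbbbk
Checking each character:
  'p' at position 0: consonant
  'h' at position 1: consonant
  'b' at position 2: consonant
  'b' at position 3: consonant
  'b' at position 4: consonant
  'k' at position 5: consonant
Total vowels: 0

0


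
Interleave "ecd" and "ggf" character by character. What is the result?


Interleaving "ecd" and "ggf":
  Position 0: 'e' from first, 'g' from second => "eg"
  Position 1: 'c' from first, 'g' from second => "cg"
  Position 2: 'd' from first, 'f' from second => "df"
Result: egcgdf

egcgdf


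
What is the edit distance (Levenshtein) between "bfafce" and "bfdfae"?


Computing edit distance: "bfafce" -> "bfdfae"
DP table:
           b    f    d    f    a    e
      0    1    2    3    4    5    6
  b   1    0    1    2    3    4    5
  f   2    1    0    1    2    3    4
  a   3    2    1    1    2    2    3
  f   4    3    2    2    1    2    3
  c   5    4    3    3    2    2    3
  e   6    5    4    4    3    3    2
Edit distance = dp[6][6] = 2

2


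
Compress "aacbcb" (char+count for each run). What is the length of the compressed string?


Input: aacbcb
Runs:
  'a' x 2 => "a2"
  'c' x 1 => "c1"
  'b' x 1 => "b1"
  'c' x 1 => "c1"
  'b' x 1 => "b1"
Compressed: "a2c1b1c1b1"
Compressed length: 10

10


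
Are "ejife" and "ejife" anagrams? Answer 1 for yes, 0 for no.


Strings: "ejife", "ejife"
Sorted first:  eefij
Sorted second: eefij
Sorted forms match => anagrams

1


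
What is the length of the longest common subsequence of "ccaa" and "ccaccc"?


LCS of "ccaa" and "ccaccc"
DP table:
           c    c    a    c    c    c
      0    0    0    0    0    0    0
  c   0    1    1    1    1    1    1
  c   0    1    2    2    2    2    2
  a   0    1    2    3    3    3    3
  a   0    1    2    3    3    3    3
LCS length = dp[4][6] = 3

3


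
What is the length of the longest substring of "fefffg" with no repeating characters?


Input: "fefffg"
Sliding window (track last position of each char):
  Position 0 ('f'): window [0,0] length 1 -- new best
  Position 1 ('e'): window [0,1] length 2 -- new best
  Position 2 ('f'): repeat (last at 0), move window start to 1
  Position 2 ('f'): window [1,2] length 2
  Position 3 ('f'): repeat (last at 2), move window start to 3
  Position 3 ('f'): window [3,3] length 1
  Position 4 ('f'): repeat (last at 3), move window start to 4
  Position 4 ('f'): window [4,4] length 1
  Position 5 ('g'): window [4,5] length 2
Longest substring with no repeats: "fe" with length 2

2


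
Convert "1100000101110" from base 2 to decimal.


Input: "1100000101110" in base 2
Positional expansion:
  Digit '1' (value 1) x 2^12 = 4096
  Digit '1' (value 1) x 2^11 = 2048
  Digit '0' (value 0) x 2^10 = 0
  Digit '0' (value 0) x 2^9 = 0
  Digit '0' (value 0) x 2^8 = 0
  Digit '0' (value 0) x 2^7 = 0
  Digit '0' (value 0) x 2^6 = 0
  Digit '1' (value 1) x 2^5 = 32
  Digit '0' (value 0) x 2^4 = 0
  Digit '1' (value 1) x 2^3 = 8
  Digit '1' (value 1) x 2^2 = 4
  Digit '1' (value 1) x 2^1 = 2
  Digit '0' (value 0) x 2^0 = 0
Sum = 6190

6190


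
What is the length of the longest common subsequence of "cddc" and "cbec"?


LCS of "cddc" and "cbec"
DP table:
           c    b    e    c
      0    0    0    0    0
  c   0    1    1    1    1
  d   0    1    1    1    1
  d   0    1    1    1    1
  c   0    1    1    1    2
LCS length = dp[4][4] = 2

2


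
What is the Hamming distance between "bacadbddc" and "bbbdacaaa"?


Comparing "bacadbddc" and "bbbdacaaa" position by position:
  Position 0: 'b' vs 'b' => same
  Position 1: 'a' vs 'b' => differ
  Position 2: 'c' vs 'b' => differ
  Position 3: 'a' vs 'd' => differ
  Position 4: 'd' vs 'a' => differ
  Position 5: 'b' vs 'c' => differ
  Position 6: 'd' vs 'a' => differ
  Position 7: 'd' vs 'a' => differ
  Position 8: 'c' vs 'a' => differ
Total differences (Hamming distance): 8

8


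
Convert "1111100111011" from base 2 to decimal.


Input: "1111100111011" in base 2
Positional expansion:
  Digit '1' (value 1) x 2^12 = 4096
  Digit '1' (value 1) x 2^11 = 2048
  Digit '1' (value 1) x 2^10 = 1024
  Digit '1' (value 1) x 2^9 = 512
  Digit '1' (value 1) x 2^8 = 256
  Digit '0' (value 0) x 2^7 = 0
  Digit '0' (value 0) x 2^6 = 0
  Digit '1' (value 1) x 2^5 = 32
  Digit '1' (value 1) x 2^4 = 16
  Digit '1' (value 1) x 2^3 = 8
  Digit '0' (value 0) x 2^2 = 0
  Digit '1' (value 1) x 2^1 = 2
  Digit '1' (value 1) x 2^0 = 1
Sum = 7995

7995


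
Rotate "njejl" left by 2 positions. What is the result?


Input: "njejl", rotate left by 2
First 2 characters: "nj"
Remaining characters: "ejl"
Concatenate remaining + first: "ejl" + "nj" = "ejlnj"

ejlnj


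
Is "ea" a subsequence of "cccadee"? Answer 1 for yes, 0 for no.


Check if "ea" is a subsequence of "cccadee"
Greedy scan:
  Position 0 ('c'): no match needed
  Position 1 ('c'): no match needed
  Position 2 ('c'): no match needed
  Position 3 ('a'): no match needed
  Position 4 ('d'): no match needed
  Position 5 ('e'): matches sub[0] = 'e'
  Position 6 ('e'): no match needed
Only matched 1/2 characters => not a subsequence

0


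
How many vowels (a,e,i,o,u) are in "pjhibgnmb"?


Input: pjhibgnmb
Checking each character:
  'p' at position 0: consonant
  'j' at position 1: consonant
  'h' at position 2: consonant
  'i' at position 3: vowel (running total: 1)
  'b' at position 4: consonant
  'g' at position 5: consonant
  'n' at position 6: consonant
  'm' at position 7: consonant
  'b' at position 8: consonant
Total vowels: 1

1


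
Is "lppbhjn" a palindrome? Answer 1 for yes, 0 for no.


Input: lppbhjn
Reversed: njhbppl
  Compare pos 0 ('l') with pos 6 ('n'): MISMATCH
  Compare pos 1 ('p') with pos 5 ('j'): MISMATCH
  Compare pos 2 ('p') with pos 4 ('h'): MISMATCH
Result: not a palindrome

0


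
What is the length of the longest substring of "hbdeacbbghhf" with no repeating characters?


Input: "hbdeacbbghhf"
Sliding window (track last position of each char):
  Position 0 ('h'): window [0,0] length 1 -- new best
  Position 1 ('b'): window [0,1] length 2 -- new best
  Position 2 ('d'): window [0,2] length 3 -- new best
  Position 3 ('e'): window [0,3] length 4 -- new best
  Position 4 ('a'): window [0,4] length 5 -- new best
  Position 5 ('c'): window [0,5] length 6 -- new best
  Position 6 ('b'): repeat (last at 1), move window start to 2
  Position 6 ('b'): window [2,6] length 5
  Position 7 ('b'): repeat (last at 6), move window start to 7
  Position 7 ('b'): window [7,7] length 1
  Position 8 ('g'): window [7,8] length 2
  Position 9 ('h'): window [7,9] length 3
  Position 10 ('h'): repeat (last at 9), move window start to 10
  Position 10 ('h'): window [10,10] length 1
  Position 11 ('f'): window [10,11] length 2
Longest substring with no repeats: "hbdeac" with length 6

6


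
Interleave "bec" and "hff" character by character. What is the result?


Interleaving "bec" and "hff":
  Position 0: 'b' from first, 'h' from second => "bh"
  Position 1: 'e' from first, 'f' from second => "ef"
  Position 2: 'c' from first, 'f' from second => "cf"
Result: bhefcf

bhefcf


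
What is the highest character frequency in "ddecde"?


Input: ddecde
Character counts:
  'c': 1
  'd': 3
  'e': 2
Maximum frequency: 3

3


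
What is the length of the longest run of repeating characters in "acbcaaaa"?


Input: "acbcaaaa"
Scanning for longest run:
  Position 1 ('c'): new char, reset run to 1
  Position 2 ('b'): new char, reset run to 1
  Position 3 ('c'): new char, reset run to 1
  Position 4 ('a'): new char, reset run to 1
  Position 5 ('a'): continues run of 'a', length=2
  Position 6 ('a'): continues run of 'a', length=3
  Position 7 ('a'): continues run of 'a', length=4
Longest run: 'a' with length 4

4


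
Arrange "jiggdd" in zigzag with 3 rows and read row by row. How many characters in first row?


Zigzag "jiggdd" into 3 rows:
Placing characters:
  'j' => row 0
  'i' => row 1
  'g' => row 2
  'g' => row 1
  'd' => row 0
  'd' => row 1
Rows:
  Row 0: "jd"
  Row 1: "igd"
  Row 2: "g"
First row length: 2

2


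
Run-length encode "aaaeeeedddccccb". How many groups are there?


Input: aaaeeeedddccccb
Scanning for consecutive runs:
  Group 1: 'a' x 3 (positions 0-2)
  Group 2: 'e' x 4 (positions 3-6)
  Group 3: 'd' x 3 (positions 7-9)
  Group 4: 'c' x 4 (positions 10-13)
  Group 5: 'b' x 1 (positions 14-14)
Total groups: 5

5


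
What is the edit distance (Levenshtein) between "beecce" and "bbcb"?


Computing edit distance: "beecce" -> "bbcb"
DP table:
           b    b    c    b
      0    1    2    3    4
  b   1    0    1    2    3
  e   2    1    1    2    3
  e   3    2    2    2    3
  c   4    3    3    2    3
  c   5    4    4    3    3
  e   6    5    5    4    4
Edit distance = dp[6][4] = 4

4


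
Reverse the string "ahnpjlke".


Input: ahnpjlke
Reading characters right to left:
  Position 7: 'e'
  Position 6: 'k'
  Position 5: 'l'
  Position 4: 'j'
  Position 3: 'p'
  Position 2: 'n'
  Position 1: 'h'
  Position 0: 'a'
Reversed: ekljpnha

ekljpnha


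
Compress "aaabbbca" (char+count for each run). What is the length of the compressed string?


Input: aaabbbca
Runs:
  'a' x 3 => "a3"
  'b' x 3 => "b3"
  'c' x 1 => "c1"
  'a' x 1 => "a1"
Compressed: "a3b3c1a1"
Compressed length: 8

8


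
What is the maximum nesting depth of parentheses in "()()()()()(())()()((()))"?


Input: "()()()()()(())()()((()))"
Tracking depth:
  Position 0 '(': depth becomes 1
  Position 1 ')': depth becomes 0
  Position 2 '(': depth becomes 1
  Position 3 ')': depth becomes 0
  Position 4 '(': depth becomes 1
  Position 5 ')': depth becomes 0
  Position 6 '(': depth becomes 1
  Position 7 ')': depth becomes 0
  Position 8 '(': depth becomes 1
  Position 9 ')': depth becomes 0
  Position 10 '(': depth becomes 1
  Position 11 '(': depth becomes 2
  Position 12 ')': depth becomes 1
  Position 13 ')': depth becomes 0
  Position 14 '(': depth becomes 1
  Position 15 ')': depth becomes 0
  Position 16 '(': depth becomes 1
  Position 17 ')': depth becomes 0
  Position 18 '(': depth becomes 1
  Position 19 '(': depth becomes 2
  Position 20 '(': depth becomes 3
  Position 21 ')': depth becomes 2
  Position 22 ')': depth becomes 1
  Position 23 ')': depth becomes 0
Maximum depth reached: 3

3


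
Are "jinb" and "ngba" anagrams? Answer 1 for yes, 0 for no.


Strings: "jinb", "ngba"
Sorted first:  bijn
Sorted second: abgn
Differ at position 0: 'b' vs 'a' => not anagrams

0


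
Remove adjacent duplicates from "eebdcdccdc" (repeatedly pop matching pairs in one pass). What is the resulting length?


Input: eebdcdccdc
Stack-based adjacent duplicate removal:
  Read 'e': push. Stack: e
  Read 'e': matches stack top 'e' => pop. Stack: (empty)
  Read 'b': push. Stack: b
  Read 'd': push. Stack: bd
  Read 'c': push. Stack: bdc
  Read 'd': push. Stack: bdcd
  Read 'c': push. Stack: bdcdc
  Read 'c': matches stack top 'c' => pop. Stack: bdcd
  Read 'd': matches stack top 'd' => pop. Stack: bdc
  Read 'c': matches stack top 'c' => pop. Stack: bd
Final stack: "bd" (length 2)

2


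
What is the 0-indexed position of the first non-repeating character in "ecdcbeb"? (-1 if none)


Input: ecdcbeb
Character frequencies:
  'b': 2
  'c': 2
  'd': 1
  'e': 2
Scanning left to right for freq == 1:
  Position 0 ('e'): freq=2, skip
  Position 1 ('c'): freq=2, skip
  Position 2 ('d'): unique! => answer = 2

2


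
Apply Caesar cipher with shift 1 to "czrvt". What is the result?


Caesar cipher: shift "czrvt" by 1
  'c' (pos 2) + 1 = pos 3 = 'd'
  'z' (pos 25) + 1 = pos 0 = 'a'
  'r' (pos 17) + 1 = pos 18 = 's'
  'v' (pos 21) + 1 = pos 22 = 'w'
  't' (pos 19) + 1 = pos 20 = 'u'
Result: daswu

daswu


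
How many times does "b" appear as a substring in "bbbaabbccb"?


Searching for "b" in "bbbaabbccb"
Scanning each position:
  Position 0: "b" => MATCH
  Position 1: "b" => MATCH
  Position 2: "b" => MATCH
  Position 3: "a" => no
  Position 4: "a" => no
  Position 5: "b" => MATCH
  Position 6: "b" => MATCH
  Position 7: "c" => no
  Position 8: "c" => no
  Position 9: "b" => MATCH
Total occurrences: 6

6


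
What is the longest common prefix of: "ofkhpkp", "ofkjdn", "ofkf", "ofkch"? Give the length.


Words: ofkhpkp, ofkjdn, ofkf, ofkch
  Position 0: all 'o' => match
  Position 1: all 'f' => match
  Position 2: all 'k' => match
  Position 3: ('h', 'j', 'f', 'c') => mismatch, stop
LCP = "ofk" (length 3)

3


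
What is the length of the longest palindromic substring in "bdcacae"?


Input: "bdcacae"
Checking substrings for palindromes:
  [2:5] "cac" (len 3) => palindrome
  [3:6] "aca" (len 3) => palindrome
Longest palindromic substring: "cac" with length 3

3


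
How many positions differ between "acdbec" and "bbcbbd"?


Comparing "acdbec" and "bbcbbd" position by position:
  Position 0: 'a' vs 'b' => DIFFER
  Position 1: 'c' vs 'b' => DIFFER
  Position 2: 'd' vs 'c' => DIFFER
  Position 3: 'b' vs 'b' => same
  Position 4: 'e' vs 'b' => DIFFER
  Position 5: 'c' vs 'd' => DIFFER
Positions that differ: 5

5


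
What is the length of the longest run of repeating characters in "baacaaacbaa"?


Input: "baacaaacbaa"
Scanning for longest run:
  Position 1 ('a'): new char, reset run to 1
  Position 2 ('a'): continues run of 'a', length=2
  Position 3 ('c'): new char, reset run to 1
  Position 4 ('a'): new char, reset run to 1
  Position 5 ('a'): continues run of 'a', length=2
  Position 6 ('a'): continues run of 'a', length=3
  Position 7 ('c'): new char, reset run to 1
  Position 8 ('b'): new char, reset run to 1
  Position 9 ('a'): new char, reset run to 1
  Position 10 ('a'): continues run of 'a', length=2
Longest run: 'a' with length 3

3


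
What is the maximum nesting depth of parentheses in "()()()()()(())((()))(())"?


Input: "()()()()()(())((()))(())"
Tracking depth:
  Position 0 '(': depth becomes 1
  Position 1 ')': depth becomes 0
  Position 2 '(': depth becomes 1
  Position 3 ')': depth becomes 0
  Position 4 '(': depth becomes 1
  Position 5 ')': depth becomes 0
  Position 6 '(': depth becomes 1
  Position 7 ')': depth becomes 0
  Position 8 '(': depth becomes 1
  Position 9 ')': depth becomes 0
  Position 10 '(': depth becomes 1
  Position 11 '(': depth becomes 2
  Position 12 ')': depth becomes 1
  Position 13 ')': depth becomes 0
  Position 14 '(': depth becomes 1
  Position 15 '(': depth becomes 2
  Position 16 '(': depth becomes 3
  Position 17 ')': depth becomes 2
  Position 18 ')': depth becomes 1
  Position 19 ')': depth becomes 0
  Position 20 '(': depth becomes 1
  Position 21 '(': depth becomes 2
  Position 22 ')': depth becomes 1
  Position 23 ')': depth becomes 0
Maximum depth reached: 3

3


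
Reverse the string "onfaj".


Input: onfaj
Reading characters right to left:
  Position 4: 'j'
  Position 3: 'a'
  Position 2: 'f'
  Position 1: 'n'
  Position 0: 'o'
Reversed: jafno

jafno


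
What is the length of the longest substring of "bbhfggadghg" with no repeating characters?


Input: "bbhfggadghg"
Sliding window (track last position of each char):
  Position 0 ('b'): window [0,0] length 1 -- new best
  Position 1 ('b'): repeat (last at 0), move window start to 1
  Position 1 ('b'): window [1,1] length 1
  Position 2 ('h'): window [1,2] length 2 -- new best
  Position 3 ('f'): window [1,3] length 3 -- new best
  Position 4 ('g'): window [1,4] length 4 -- new best
  Position 5 ('g'): repeat (last at 4), move window start to 5
  Position 5 ('g'): window [5,5] length 1
  Position 6 ('a'): window [5,6] length 2
  Position 7 ('d'): window [5,7] length 3
  Position 8 ('g'): repeat (last at 5), move window start to 6
  Position 8 ('g'): window [6,8] length 3
  Position 9 ('h'): window [6,9] length 4
  Position 10 ('g'): repeat (last at 8), move window start to 9
  Position 10 ('g'): window [9,10] length 2
Longest substring with no repeats: "bhfg" with length 4

4


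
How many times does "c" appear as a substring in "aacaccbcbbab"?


Searching for "c" in "aacaccbcbbab"
Scanning each position:
  Position 0: "a" => no
  Position 1: "a" => no
  Position 2: "c" => MATCH
  Position 3: "a" => no
  Position 4: "c" => MATCH
  Position 5: "c" => MATCH
  Position 6: "b" => no
  Position 7: "c" => MATCH
  Position 8: "b" => no
  Position 9: "b" => no
  Position 10: "a" => no
  Position 11: "b" => no
Total occurrences: 4

4


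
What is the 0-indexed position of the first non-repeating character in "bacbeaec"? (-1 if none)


Input: bacbeaec
Character frequencies:
  'a': 2
  'b': 2
  'c': 2
  'e': 2
Scanning left to right for freq == 1:
  Position 0 ('b'): freq=2, skip
  Position 1 ('a'): freq=2, skip
  Position 2 ('c'): freq=2, skip
  Position 3 ('b'): freq=2, skip
  Position 4 ('e'): freq=2, skip
  Position 5 ('a'): freq=2, skip
  Position 6 ('e'): freq=2, skip
  Position 7 ('c'): freq=2, skip
  No unique character found => answer = -1

-1


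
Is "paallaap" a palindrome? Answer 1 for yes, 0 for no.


Input: paallaap
Reversed: paallaap
  Compare pos 0 ('p') with pos 7 ('p'): match
  Compare pos 1 ('a') with pos 6 ('a'): match
  Compare pos 2 ('a') with pos 5 ('a'): match
  Compare pos 3 ('l') with pos 4 ('l'): match
Result: palindrome

1


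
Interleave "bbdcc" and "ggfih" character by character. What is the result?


Interleaving "bbdcc" and "ggfih":
  Position 0: 'b' from first, 'g' from second => "bg"
  Position 1: 'b' from first, 'g' from second => "bg"
  Position 2: 'd' from first, 'f' from second => "df"
  Position 3: 'c' from first, 'i' from second => "ci"
  Position 4: 'c' from first, 'h' from second => "ch"
Result: bgbgdfcich

bgbgdfcich


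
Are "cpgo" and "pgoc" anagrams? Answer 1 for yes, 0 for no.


Strings: "cpgo", "pgoc"
Sorted first:  cgop
Sorted second: cgop
Sorted forms match => anagrams

1


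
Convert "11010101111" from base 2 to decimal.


Input: "11010101111" in base 2
Positional expansion:
  Digit '1' (value 1) x 2^10 = 1024
  Digit '1' (value 1) x 2^9 = 512
  Digit '0' (value 0) x 2^8 = 0
  Digit '1' (value 1) x 2^7 = 128
  Digit '0' (value 0) x 2^6 = 0
  Digit '1' (value 1) x 2^5 = 32
  Digit '0' (value 0) x 2^4 = 0
  Digit '1' (value 1) x 2^3 = 8
  Digit '1' (value 1) x 2^2 = 4
  Digit '1' (value 1) x 2^1 = 2
  Digit '1' (value 1) x 2^0 = 1
Sum = 1711

1711


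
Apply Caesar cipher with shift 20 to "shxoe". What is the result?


Caesar cipher: shift "shxoe" by 20
  's' (pos 18) + 20 = pos 12 = 'm'
  'h' (pos 7) + 20 = pos 1 = 'b'
  'x' (pos 23) + 20 = pos 17 = 'r'
  'o' (pos 14) + 20 = pos 8 = 'i'
  'e' (pos 4) + 20 = pos 24 = 'y'
Result: mbriy

mbriy


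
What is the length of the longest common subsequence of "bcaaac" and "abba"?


LCS of "bcaaac" and "abba"
DP table:
           a    b    b    a
      0    0    0    0    0
  b   0    0    1    1    1
  c   0    0    1    1    1
  a   0    1    1    1    2
  a   0    1    1    1    2
  a   0    1    1    1    2
  c   0    1    1    1    2
LCS length = dp[6][4] = 2

2


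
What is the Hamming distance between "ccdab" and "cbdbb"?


Comparing "ccdab" and "cbdbb" position by position:
  Position 0: 'c' vs 'c' => same
  Position 1: 'c' vs 'b' => differ
  Position 2: 'd' vs 'd' => same
  Position 3: 'a' vs 'b' => differ
  Position 4: 'b' vs 'b' => same
Total differences (Hamming distance): 2

2


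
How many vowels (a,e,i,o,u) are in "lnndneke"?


Input: lnndneke
Checking each character:
  'l' at position 0: consonant
  'n' at position 1: consonant
  'n' at position 2: consonant
  'd' at position 3: consonant
  'n' at position 4: consonant
  'e' at position 5: vowel (running total: 1)
  'k' at position 6: consonant
  'e' at position 7: vowel (running total: 2)
Total vowels: 2

2


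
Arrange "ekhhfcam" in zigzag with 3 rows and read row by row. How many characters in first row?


Zigzag "ekhhfcam" into 3 rows:
Placing characters:
  'e' => row 0
  'k' => row 1
  'h' => row 2
  'h' => row 1
  'f' => row 0
  'c' => row 1
  'a' => row 2
  'm' => row 1
Rows:
  Row 0: "ef"
  Row 1: "khcm"
  Row 2: "ha"
First row length: 2

2


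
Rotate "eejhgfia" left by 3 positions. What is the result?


Input: "eejhgfia", rotate left by 3
First 3 characters: "eej"
Remaining characters: "hgfia"
Concatenate remaining + first: "hgfia" + "eej" = "hgfiaeej"

hgfiaeej


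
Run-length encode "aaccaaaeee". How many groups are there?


Input: aaccaaaeee
Scanning for consecutive runs:
  Group 1: 'a' x 2 (positions 0-1)
  Group 2: 'c' x 2 (positions 2-3)
  Group 3: 'a' x 3 (positions 4-6)
  Group 4: 'e' x 3 (positions 7-9)
Total groups: 4

4


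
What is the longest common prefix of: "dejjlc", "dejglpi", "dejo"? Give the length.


Words: dejjlc, dejglpi, dejo
  Position 0: all 'd' => match
  Position 1: all 'e' => match
  Position 2: all 'j' => match
  Position 3: ('j', 'g', 'o') => mismatch, stop
LCP = "dej" (length 3)

3


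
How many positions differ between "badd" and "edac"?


Comparing "badd" and "edac" position by position:
  Position 0: 'b' vs 'e' => DIFFER
  Position 1: 'a' vs 'd' => DIFFER
  Position 2: 'd' vs 'a' => DIFFER
  Position 3: 'd' vs 'c' => DIFFER
Positions that differ: 4

4


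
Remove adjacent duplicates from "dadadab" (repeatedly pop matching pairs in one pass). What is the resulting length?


Input: dadadab
Stack-based adjacent duplicate removal:
  Read 'd': push. Stack: d
  Read 'a': push. Stack: da
  Read 'd': push. Stack: dad
  Read 'a': push. Stack: dada
  Read 'd': push. Stack: dadad
  Read 'a': push. Stack: dadada
  Read 'b': push. Stack: dadadab
Final stack: "dadadab" (length 7)

7


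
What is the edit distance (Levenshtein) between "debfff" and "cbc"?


Computing edit distance: "debfff" -> "cbc"
DP table:
           c    b    c
      0    1    2    3
  d   1    1    2    3
  e   2    2    2    3
  b   3    3    2    3
  f   4    4    3    3
  f   5    5    4    4
  f   6    6    5    5
Edit distance = dp[6][3] = 5

5


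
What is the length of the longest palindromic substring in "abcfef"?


Input: "abcfef"
Checking substrings for palindromes:
  [3:6] "fef" (len 3) => palindrome
Longest palindromic substring: "fef" with length 3

3


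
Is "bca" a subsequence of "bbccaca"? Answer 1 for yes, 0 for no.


Check if "bca" is a subsequence of "bbccaca"
Greedy scan:
  Position 0 ('b'): matches sub[0] = 'b'
  Position 1 ('b'): no match needed
  Position 2 ('c'): matches sub[1] = 'c'
  Position 3 ('c'): no match needed
  Position 4 ('a'): matches sub[2] = 'a'
  Position 5 ('c'): no match needed
  Position 6 ('a'): no match needed
All 3 characters matched => is a subsequence

1


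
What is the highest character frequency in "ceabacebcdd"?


Input: ceabacebcdd
Character counts:
  'a': 2
  'b': 2
  'c': 3
  'd': 2
  'e': 2
Maximum frequency: 3

3


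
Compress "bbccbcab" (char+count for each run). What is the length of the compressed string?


Input: bbccbcab
Runs:
  'b' x 2 => "b2"
  'c' x 2 => "c2"
  'b' x 1 => "b1"
  'c' x 1 => "c1"
  'a' x 1 => "a1"
  'b' x 1 => "b1"
Compressed: "b2c2b1c1a1b1"
Compressed length: 12

12


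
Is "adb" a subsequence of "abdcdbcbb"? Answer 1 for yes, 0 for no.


Check if "adb" is a subsequence of "abdcdbcbb"
Greedy scan:
  Position 0 ('a'): matches sub[0] = 'a'
  Position 1 ('b'): no match needed
  Position 2 ('d'): matches sub[1] = 'd'
  Position 3 ('c'): no match needed
  Position 4 ('d'): no match needed
  Position 5 ('b'): matches sub[2] = 'b'
  Position 6 ('c'): no match needed
  Position 7 ('b'): no match needed
  Position 8 ('b'): no match needed
All 3 characters matched => is a subsequence

1
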